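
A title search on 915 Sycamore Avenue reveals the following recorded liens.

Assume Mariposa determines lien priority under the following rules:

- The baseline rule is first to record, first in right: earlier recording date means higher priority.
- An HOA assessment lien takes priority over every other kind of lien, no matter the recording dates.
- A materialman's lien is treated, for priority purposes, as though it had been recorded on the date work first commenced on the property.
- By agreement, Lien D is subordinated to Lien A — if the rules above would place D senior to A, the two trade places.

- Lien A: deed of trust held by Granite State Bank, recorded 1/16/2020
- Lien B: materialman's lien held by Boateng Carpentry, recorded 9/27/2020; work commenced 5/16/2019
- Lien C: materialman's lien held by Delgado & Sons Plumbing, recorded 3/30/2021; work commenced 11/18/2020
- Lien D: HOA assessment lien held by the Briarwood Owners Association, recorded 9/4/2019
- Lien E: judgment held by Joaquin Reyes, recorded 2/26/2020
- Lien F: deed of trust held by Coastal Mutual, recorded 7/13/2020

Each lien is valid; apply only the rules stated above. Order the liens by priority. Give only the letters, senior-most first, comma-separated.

First, effective dates: B is treated as recorded 5/16/2019, the work-commencement date; C relates back to 11/18/2020 (work commenced).
D is an HOA assessment lien, so it outranks all other liens regardless of date.
Among the remaining liens, by effective date: B (5/16/2019), A (1/16/2020), E (2/26/2020), F (7/13/2020), C (11/18/2020).
The subordination applies — D was senior to A — so D and A swap.

A, B, D, E, F, C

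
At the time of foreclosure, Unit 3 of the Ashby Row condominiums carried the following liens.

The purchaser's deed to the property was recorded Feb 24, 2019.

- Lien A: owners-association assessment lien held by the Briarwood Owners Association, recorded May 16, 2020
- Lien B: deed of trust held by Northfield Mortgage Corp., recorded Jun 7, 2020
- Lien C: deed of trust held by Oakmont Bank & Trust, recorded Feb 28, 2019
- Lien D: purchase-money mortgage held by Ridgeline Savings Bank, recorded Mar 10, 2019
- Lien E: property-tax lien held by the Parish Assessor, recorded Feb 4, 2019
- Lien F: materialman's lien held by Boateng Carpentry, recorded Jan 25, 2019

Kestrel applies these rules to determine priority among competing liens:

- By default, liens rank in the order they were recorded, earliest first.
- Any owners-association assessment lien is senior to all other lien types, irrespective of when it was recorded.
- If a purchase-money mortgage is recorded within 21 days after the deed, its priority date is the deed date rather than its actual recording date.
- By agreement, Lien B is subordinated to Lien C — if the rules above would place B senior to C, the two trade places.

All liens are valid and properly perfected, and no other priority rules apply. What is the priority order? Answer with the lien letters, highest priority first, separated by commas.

A, F, E, D, C, B

First, effective dates: D relates back to the deed date Feb 24, 2019.
A is an owners-association assessment lien and takes priority over every other lien.
Ordering the rest by effective date: F (Jan 25, 2019), E (Feb 4, 2019), D (Feb 24, 2019), C (Feb 28, 2019), B (Jun 7, 2020).
Since B is not senior to C, the subordination leaves the order unchanged.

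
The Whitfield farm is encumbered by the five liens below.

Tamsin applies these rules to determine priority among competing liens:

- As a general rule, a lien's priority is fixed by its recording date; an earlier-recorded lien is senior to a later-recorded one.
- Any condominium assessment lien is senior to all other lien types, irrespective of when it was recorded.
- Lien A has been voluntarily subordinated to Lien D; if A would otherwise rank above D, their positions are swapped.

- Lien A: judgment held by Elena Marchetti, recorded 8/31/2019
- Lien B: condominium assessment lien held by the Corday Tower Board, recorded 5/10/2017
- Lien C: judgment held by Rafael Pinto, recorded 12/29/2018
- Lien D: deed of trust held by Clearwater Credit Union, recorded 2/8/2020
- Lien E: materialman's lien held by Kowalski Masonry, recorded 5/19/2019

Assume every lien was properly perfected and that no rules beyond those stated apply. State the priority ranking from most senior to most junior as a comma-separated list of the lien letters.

B, C, E, D, A

As a condominium assessment lien, B is senior to every other lien.
The other liens, earliest effective date first: C (12/29/2018), E (5/19/2019), A (8/31/2019), D (2/8/2020).
The subordination applies — A was senior to D — so A and D swap.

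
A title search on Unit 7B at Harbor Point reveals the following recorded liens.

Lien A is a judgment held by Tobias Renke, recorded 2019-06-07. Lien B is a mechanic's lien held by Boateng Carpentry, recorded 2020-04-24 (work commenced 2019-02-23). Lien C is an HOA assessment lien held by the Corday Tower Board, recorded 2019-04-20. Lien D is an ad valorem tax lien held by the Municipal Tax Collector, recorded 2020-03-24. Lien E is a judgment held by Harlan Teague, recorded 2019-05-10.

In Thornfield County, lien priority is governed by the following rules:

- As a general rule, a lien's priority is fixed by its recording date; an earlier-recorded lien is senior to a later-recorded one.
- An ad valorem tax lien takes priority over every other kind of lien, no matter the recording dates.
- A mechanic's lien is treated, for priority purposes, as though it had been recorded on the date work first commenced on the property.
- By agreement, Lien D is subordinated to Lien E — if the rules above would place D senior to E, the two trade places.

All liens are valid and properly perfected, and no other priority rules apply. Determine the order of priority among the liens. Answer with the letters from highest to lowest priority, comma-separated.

First, effective dates: B relates back to 2019-02-23 (work commenced).
D, as an ad valorem tax lien, has superpriority and ranks first.
The other liens, earliest effective date first: B (2019-02-23), C (2019-04-20), E (2019-05-10), A (2019-06-07).
D is senior to E before the subordination, so the two trade places.

E, B, C, D, A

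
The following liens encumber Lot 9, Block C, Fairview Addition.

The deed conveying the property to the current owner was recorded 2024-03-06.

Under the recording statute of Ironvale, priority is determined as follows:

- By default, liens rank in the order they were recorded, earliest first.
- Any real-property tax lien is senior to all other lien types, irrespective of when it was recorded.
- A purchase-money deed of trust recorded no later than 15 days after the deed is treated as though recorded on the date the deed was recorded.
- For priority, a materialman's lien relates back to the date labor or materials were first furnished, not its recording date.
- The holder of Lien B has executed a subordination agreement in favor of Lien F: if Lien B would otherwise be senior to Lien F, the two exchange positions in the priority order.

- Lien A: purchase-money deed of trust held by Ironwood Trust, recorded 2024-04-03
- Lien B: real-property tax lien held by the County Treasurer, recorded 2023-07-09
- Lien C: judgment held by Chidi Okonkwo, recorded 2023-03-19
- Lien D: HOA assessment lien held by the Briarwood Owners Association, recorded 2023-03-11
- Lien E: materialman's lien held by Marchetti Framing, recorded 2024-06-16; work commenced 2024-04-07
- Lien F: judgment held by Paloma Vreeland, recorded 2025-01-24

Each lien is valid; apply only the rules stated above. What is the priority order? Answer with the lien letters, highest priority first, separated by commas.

First, effective dates: A was recorded 28 days after the deed, outside the 15-day window, so it keeps its recording date; E relates back to 2024-04-07 (work commenced).
B is a real-property tax lien and takes priority over every other lien.
Remaining liens by effective date: D (2023-03-11), C (2023-03-19), A (2024-04-03), E (2024-04-07), F (2025-01-24).
B is senior to F before the subordination, so the two trade places.

F, D, C, A, E, B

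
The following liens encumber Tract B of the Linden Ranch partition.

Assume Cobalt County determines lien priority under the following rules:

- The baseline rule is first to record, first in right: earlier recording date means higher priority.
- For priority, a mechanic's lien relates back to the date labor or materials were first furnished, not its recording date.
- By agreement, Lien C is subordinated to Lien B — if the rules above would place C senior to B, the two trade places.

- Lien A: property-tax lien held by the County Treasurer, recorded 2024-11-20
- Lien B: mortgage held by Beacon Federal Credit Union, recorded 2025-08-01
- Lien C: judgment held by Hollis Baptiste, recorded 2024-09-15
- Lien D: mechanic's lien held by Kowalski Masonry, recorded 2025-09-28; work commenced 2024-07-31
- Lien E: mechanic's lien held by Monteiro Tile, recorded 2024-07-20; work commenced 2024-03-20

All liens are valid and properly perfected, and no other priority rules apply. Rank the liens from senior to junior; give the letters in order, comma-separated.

First, effective dates: D relates back to 2024-07-31 (work commenced); E relates back to 2024-03-20 (work commenced).
Ordering by effective date: E (2024-03-20), D (2024-07-31), C (2024-09-15), A (2024-11-20), B (2025-08-01).
C is senior to B before the subordination, so the two trade places.

E, D, B, A, C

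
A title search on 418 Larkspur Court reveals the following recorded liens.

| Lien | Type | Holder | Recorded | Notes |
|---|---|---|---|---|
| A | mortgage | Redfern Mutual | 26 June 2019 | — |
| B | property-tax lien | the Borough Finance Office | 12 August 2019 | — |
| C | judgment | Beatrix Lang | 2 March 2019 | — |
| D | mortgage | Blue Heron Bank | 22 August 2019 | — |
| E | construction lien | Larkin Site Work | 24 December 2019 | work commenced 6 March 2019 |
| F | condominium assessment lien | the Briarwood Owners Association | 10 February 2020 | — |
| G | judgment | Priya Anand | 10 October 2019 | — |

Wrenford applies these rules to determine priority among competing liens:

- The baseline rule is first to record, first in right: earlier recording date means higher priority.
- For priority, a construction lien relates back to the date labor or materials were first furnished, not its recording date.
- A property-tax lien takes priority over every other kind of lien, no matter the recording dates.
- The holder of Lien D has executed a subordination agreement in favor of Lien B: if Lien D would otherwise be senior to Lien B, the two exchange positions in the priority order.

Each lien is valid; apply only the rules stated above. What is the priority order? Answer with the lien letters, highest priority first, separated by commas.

First, effective dates: E relates back to 6 March 2019 (work commenced).
B is a property-tax lien, so it outranks all other liens regardless of date.
Remaining liens by effective date: C (2 March 2019), E (6 March 2019), A (26 June 2019), D (22 August 2019), G (10 October 2019), F (10 February 2020).
Since D is not senior to B, the subordination leaves the order unchanged.

B, C, E, A, D, G, F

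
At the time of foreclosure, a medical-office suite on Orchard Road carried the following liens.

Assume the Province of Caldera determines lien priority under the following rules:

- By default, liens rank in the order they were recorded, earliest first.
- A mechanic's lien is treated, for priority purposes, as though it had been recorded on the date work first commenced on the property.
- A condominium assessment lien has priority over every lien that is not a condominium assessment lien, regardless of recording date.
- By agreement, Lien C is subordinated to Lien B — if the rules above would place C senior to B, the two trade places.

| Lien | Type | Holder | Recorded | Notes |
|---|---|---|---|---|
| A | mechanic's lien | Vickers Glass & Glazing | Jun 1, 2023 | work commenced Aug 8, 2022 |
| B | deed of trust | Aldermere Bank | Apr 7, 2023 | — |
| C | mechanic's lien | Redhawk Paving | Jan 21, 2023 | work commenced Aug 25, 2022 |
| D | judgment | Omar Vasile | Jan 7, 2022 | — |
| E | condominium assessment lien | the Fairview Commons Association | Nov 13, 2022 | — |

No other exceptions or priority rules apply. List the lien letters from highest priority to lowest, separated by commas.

E, D, A, B, C

Effective dates: A relates back to Aug 8, 2022 (work commenced); C is treated as recorded Aug 25, 2022, the work-commencement date.
E, as a condominium assessment lien, has superpriority and ranks first.
Remaining liens by effective date: D (Jan 7, 2022), A (Aug 8, 2022), C (Aug 25, 2022), B (Apr 7, 2023).
C is senior to B before the subordination, so the two trade places.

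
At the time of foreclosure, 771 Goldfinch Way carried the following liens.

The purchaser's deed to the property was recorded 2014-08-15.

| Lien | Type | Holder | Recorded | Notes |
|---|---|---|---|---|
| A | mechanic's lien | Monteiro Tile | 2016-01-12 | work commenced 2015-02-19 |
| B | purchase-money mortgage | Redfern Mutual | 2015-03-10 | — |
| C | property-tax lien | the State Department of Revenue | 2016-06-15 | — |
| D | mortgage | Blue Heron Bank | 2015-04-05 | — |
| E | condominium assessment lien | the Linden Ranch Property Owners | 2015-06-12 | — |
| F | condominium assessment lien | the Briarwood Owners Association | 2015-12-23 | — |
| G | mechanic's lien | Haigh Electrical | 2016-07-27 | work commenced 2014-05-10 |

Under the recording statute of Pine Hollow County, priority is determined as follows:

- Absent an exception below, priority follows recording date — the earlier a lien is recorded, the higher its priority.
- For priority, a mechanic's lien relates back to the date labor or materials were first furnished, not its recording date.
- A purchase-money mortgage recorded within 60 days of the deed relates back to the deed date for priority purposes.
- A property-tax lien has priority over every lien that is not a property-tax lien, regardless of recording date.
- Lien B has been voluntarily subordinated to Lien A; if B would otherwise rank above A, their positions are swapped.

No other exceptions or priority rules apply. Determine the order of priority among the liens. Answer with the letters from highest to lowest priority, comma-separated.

C, G, A, B, D, E, F

Adjusting effective dates: A's effective date is 2015-02-19, when work began; B was recorded 207 days after the deed, outside the 60-day window, so it keeps its recording date; G relates back to 2014-05-10 (work commenced).
As a property-tax lien, C is senior to every other lien.
The other liens, earliest effective date first: G (2014-05-10), A (2015-02-19), B (2015-03-10), D (2015-04-05), E (2015-06-12), F (2015-12-23).
B is already junior to A, so the subordination agreement changes nothing.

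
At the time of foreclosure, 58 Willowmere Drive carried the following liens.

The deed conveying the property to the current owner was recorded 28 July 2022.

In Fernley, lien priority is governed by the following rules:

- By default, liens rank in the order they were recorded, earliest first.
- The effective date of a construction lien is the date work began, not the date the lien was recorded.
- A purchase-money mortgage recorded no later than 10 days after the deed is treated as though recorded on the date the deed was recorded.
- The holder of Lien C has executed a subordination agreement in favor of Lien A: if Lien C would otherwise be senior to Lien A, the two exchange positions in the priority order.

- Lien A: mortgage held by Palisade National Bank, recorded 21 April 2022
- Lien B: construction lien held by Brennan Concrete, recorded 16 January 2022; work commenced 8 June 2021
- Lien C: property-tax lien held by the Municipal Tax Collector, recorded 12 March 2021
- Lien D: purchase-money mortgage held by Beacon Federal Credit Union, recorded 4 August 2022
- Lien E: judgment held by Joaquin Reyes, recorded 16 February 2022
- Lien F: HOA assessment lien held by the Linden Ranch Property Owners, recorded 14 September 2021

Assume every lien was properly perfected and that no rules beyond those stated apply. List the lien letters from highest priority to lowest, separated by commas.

A, B, F, E, C, D

Effective dates after the stated exceptions: B relates back to 8 June 2021 (work commenced); D was recorded within the 10-day window, so its effective date is the deed date 28 July 2022.
Sorted by effective date: C (12 March 2021), B (8 June 2021), F (14 September 2021), E (16 February 2022), A (21 April 2022), D (28 July 2022).
The subordination applies — C was senior to A — so C and A swap.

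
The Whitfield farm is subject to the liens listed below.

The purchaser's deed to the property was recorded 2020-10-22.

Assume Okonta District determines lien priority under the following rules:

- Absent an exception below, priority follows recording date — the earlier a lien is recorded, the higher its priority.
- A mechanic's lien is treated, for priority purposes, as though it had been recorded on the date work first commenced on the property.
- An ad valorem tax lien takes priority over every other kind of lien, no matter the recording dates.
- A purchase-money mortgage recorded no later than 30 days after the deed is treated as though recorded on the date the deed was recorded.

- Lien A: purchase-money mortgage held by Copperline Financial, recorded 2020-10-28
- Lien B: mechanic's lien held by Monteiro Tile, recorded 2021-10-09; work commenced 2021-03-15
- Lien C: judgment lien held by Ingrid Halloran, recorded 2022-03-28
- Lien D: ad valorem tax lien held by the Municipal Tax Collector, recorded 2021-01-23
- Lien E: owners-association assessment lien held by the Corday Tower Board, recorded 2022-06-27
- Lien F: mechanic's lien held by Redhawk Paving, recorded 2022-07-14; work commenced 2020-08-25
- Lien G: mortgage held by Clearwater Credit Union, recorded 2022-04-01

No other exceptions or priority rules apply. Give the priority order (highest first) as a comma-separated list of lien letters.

D, F, A, B, C, G, E

Adjusting effective dates: A relates back to the deed date 2020-10-22; B relates back to 2021-03-15 (work commenced); F is treated as recorded 2020-08-25, the work-commencement date.
D, as an ad valorem tax lien, has superpriority and ranks first.
The other liens, earliest effective date first: F (2020-08-25), A (2020-10-22), B (2021-03-15), C (2022-03-28), G (2022-04-01), E (2022-06-27).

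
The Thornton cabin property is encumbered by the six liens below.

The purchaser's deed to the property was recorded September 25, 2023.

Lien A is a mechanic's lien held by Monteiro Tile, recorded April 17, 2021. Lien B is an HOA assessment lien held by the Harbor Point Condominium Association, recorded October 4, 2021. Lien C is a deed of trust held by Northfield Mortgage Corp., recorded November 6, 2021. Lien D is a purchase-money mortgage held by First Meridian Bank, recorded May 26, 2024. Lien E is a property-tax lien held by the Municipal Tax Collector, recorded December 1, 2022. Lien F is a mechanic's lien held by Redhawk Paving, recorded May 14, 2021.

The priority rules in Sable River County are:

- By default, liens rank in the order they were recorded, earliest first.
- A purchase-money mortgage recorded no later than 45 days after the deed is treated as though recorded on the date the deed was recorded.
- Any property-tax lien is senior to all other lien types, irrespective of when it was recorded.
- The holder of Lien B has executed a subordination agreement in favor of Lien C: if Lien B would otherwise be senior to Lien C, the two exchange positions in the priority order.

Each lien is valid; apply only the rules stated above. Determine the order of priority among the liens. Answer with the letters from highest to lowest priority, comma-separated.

E, A, F, C, B, D

First, effective dates: D was recorded 244 days after the deed, outside the 45-day window, so it keeps its recording date.
E is a property-tax lien, so it outranks all other liens regardless of date.
The other liens, earliest effective date first: A (April 17, 2021), F (May 14, 2021), B (October 4, 2021), C (November 6, 2021), D (May 26, 2024).
B is senior to C before the subordination, so the two trade places.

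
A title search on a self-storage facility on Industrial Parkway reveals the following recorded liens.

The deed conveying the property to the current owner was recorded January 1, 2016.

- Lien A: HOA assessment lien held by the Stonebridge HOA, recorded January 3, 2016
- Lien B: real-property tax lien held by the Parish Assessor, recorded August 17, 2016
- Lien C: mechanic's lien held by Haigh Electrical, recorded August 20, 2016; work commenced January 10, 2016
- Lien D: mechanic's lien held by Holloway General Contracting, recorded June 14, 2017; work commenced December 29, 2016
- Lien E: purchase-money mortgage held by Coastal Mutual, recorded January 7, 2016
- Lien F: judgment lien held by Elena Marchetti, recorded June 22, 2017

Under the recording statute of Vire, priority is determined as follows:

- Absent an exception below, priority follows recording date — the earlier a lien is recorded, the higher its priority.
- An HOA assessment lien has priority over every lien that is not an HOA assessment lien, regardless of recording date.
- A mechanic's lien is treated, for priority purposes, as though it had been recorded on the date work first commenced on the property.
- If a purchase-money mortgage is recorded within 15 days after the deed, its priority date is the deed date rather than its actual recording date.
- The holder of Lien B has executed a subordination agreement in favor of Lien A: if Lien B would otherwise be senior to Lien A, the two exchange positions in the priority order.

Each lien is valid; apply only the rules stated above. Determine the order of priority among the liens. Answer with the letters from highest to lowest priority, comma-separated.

A, E, C, B, D, F

Effective dates after the stated exceptions: C relates back to January 10, 2016 (work commenced); D relates back to December 29, 2016 (work commenced); E's effective date is the deed date, January 1, 2016.
A is an HOA assessment lien and takes priority over every other lien.
The other liens, earliest effective date first: E (January 1, 2016), C (January 10, 2016), B (August 17, 2016), D (December 29, 2016), F (June 22, 2017).
Since B is not senior to A, the subordination leaves the order unchanged.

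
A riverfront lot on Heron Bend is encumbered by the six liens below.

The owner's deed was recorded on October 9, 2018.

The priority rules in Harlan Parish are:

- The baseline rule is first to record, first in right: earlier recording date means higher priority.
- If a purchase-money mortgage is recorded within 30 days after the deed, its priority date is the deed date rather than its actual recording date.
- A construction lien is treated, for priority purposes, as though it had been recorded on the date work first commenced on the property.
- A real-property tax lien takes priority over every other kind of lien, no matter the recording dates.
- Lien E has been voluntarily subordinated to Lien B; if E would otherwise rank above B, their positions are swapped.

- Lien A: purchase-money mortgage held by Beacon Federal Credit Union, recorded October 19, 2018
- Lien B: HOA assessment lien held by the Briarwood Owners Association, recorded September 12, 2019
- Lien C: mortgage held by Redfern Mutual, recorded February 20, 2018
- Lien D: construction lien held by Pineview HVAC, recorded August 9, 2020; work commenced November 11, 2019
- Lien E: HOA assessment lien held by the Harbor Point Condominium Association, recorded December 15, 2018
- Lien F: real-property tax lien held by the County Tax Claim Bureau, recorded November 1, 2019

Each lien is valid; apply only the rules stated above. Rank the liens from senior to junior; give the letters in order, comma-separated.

Effective dates after the stated exceptions: A was recorded within the 30-day window, so its effective date is the deed date October 9, 2018; D's effective date is November 11, 2019, when work began.
F is a real-property tax lien, so it outranks all other liens regardless of date.
Among the remaining liens, by effective date: C (February 20, 2018), A (October 9, 2018), E (December 15, 2018), B (September 12, 2019), D (November 11, 2019).
E would otherwise be senior to B, so under the subordination agreement E and B exchange positions.

F, C, A, B, E, D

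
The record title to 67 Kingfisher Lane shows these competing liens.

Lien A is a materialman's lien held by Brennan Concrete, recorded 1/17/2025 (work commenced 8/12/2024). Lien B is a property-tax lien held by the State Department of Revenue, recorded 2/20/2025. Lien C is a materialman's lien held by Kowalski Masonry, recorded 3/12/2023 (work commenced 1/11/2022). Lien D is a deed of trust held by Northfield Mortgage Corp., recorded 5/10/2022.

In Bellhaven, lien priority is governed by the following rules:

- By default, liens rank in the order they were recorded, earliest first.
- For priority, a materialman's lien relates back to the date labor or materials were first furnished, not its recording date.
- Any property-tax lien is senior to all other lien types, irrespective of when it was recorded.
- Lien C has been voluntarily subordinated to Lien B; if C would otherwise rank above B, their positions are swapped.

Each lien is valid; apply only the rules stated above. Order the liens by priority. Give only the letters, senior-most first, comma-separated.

B, C, D, A

First, effective dates: A's effective date is 8/12/2024, when work began; C is treated as recorded 1/11/2022, the work-commencement date.
B is a property-tax lien, so it outranks all other liens regardless of date.
Remaining liens by effective date: C (1/11/2022), D (5/10/2022), A (8/12/2024).
C already ranks below B; the subordination has no effect.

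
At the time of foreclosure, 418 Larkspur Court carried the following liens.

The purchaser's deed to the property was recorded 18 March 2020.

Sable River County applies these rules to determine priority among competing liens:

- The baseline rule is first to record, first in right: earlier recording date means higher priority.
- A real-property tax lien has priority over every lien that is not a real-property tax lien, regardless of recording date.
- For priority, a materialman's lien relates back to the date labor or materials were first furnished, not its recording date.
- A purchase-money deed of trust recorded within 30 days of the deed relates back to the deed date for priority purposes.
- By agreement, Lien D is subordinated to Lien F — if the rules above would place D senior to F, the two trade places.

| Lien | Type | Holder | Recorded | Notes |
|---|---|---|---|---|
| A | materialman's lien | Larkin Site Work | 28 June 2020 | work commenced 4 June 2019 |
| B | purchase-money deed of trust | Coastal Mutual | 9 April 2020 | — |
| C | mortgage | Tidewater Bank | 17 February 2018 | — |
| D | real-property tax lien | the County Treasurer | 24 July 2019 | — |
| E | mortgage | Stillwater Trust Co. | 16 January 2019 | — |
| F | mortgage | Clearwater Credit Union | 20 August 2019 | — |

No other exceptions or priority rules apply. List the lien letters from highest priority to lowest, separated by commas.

Effective dates: A is treated as recorded 4 June 2019, the work-commencement date; B's effective date is the deed date, 18 March 2020.
D is a real-property tax lien, so it outranks all other liens regardless of date.
Ordering the rest by effective date: C (17 February 2018), E (16 January 2019), A (4 June 2019), F (20 August 2019), B (18 March 2020).
D is senior to F before the subordination, so the two trade places.

F, C, E, A, D, B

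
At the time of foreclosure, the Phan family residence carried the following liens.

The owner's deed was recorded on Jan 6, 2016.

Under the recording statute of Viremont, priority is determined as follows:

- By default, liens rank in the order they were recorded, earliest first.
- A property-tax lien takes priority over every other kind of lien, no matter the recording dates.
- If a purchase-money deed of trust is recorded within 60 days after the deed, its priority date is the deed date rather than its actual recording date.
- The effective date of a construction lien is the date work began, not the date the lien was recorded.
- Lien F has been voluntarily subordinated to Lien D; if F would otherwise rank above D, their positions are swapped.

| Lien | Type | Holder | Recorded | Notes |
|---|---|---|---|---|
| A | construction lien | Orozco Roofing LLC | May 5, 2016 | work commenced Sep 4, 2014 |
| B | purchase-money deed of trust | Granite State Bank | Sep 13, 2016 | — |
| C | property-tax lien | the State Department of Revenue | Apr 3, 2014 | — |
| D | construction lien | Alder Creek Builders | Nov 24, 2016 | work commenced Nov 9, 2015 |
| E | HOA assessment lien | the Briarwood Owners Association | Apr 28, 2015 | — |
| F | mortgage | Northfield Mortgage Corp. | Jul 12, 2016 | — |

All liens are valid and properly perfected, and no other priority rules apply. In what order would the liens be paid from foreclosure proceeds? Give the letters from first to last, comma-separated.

Effective dates after the stated exceptions: A is treated as recorded Sep 4, 2014, the work-commencement date; B was recorded 251 days after the deed — beyond 60 days — so no relation-back applies; D's effective date is Nov 9, 2015, when work began.
C, as a property-tax lien, has superpriority and ranks first.
Remaining liens by effective date: A (Sep 4, 2014), E (Apr 28, 2015), D (Nov 9, 2015), F (Jul 12, 2016), B (Sep 13, 2016).
F is already junior to D, so the subordination agreement changes nothing.

C, A, E, D, F, B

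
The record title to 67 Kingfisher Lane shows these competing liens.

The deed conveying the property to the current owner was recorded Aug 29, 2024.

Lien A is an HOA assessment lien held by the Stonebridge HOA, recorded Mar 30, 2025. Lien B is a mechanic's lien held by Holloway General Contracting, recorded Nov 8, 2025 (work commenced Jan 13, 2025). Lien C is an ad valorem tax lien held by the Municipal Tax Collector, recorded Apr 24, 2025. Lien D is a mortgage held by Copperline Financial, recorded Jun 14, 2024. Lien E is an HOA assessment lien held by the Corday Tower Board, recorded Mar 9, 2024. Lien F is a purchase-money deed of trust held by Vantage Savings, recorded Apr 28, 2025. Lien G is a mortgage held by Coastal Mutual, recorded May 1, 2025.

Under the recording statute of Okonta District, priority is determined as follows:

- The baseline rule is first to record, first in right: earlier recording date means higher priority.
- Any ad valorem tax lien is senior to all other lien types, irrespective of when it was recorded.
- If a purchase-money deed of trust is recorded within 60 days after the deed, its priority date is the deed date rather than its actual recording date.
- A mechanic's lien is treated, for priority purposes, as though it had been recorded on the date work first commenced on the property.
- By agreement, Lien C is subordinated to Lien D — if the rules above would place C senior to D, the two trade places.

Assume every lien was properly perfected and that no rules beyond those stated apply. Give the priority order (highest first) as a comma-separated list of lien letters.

D, E, C, B, A, F, G

First, effective dates: B is treated as recorded Jan 13, 2025, the work-commencement date; F was recorded 242 days after the deed, outside the 60-day window, so it keeps its recording date.
C, as an ad valorem tax lien, has superpriority and ranks first.
Among the remaining liens, by effective date: E (Mar 9, 2024), D (Jun 14, 2024), B (Jan 13, 2025), A (Mar 30, 2025), F (Apr 28, 2025), G (May 1, 2025).
C would otherwise be senior to D, so under the subordination agreement C and D exchange positions.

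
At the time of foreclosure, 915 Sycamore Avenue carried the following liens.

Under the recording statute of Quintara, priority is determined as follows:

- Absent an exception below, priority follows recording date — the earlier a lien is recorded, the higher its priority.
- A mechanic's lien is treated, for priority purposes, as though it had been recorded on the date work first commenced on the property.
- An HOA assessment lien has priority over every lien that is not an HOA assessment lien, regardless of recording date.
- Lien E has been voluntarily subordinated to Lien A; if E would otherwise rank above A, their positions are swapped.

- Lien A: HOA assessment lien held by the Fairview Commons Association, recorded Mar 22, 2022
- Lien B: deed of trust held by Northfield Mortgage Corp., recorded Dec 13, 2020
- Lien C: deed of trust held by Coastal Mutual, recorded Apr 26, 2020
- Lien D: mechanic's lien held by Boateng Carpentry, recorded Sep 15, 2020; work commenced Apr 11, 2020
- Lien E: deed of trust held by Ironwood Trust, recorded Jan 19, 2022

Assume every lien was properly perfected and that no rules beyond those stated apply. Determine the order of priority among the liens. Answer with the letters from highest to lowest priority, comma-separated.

A, D, C, B, E

Effective dates: D is treated as recorded Apr 11, 2020, the work-commencement date.
A is an HOA assessment lien and takes priority over every other lien.
Remaining liens by effective date: D (Apr 11, 2020), C (Apr 26, 2020), B (Dec 13, 2020), E (Jan 19, 2022).
E is already junior to A, so the subordination agreement changes nothing.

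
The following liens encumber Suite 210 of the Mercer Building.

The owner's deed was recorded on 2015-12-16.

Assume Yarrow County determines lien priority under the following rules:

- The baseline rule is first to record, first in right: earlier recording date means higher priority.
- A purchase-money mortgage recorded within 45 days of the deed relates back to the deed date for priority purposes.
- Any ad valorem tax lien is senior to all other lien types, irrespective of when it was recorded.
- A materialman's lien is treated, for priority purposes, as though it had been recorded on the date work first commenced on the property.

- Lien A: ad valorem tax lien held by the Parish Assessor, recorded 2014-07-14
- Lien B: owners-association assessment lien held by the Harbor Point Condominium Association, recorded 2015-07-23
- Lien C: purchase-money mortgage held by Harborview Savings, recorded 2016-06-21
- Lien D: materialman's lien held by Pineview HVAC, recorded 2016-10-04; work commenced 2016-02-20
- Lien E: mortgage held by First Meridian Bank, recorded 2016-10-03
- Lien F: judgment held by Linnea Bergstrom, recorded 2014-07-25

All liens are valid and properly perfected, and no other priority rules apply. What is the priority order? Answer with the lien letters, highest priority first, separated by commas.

A, F, B, D, C, E

First, effective dates: C was recorded 188 days after the deed, outside the 45-day window, so it keeps its recording date; D's effective date is 2016-02-20, when work began.
A is an ad valorem tax lien and takes priority over every other lien.
Ordering the rest by effective date: F (2014-07-25), B (2015-07-23), D (2016-02-20), C (2016-06-21), E (2016-10-03).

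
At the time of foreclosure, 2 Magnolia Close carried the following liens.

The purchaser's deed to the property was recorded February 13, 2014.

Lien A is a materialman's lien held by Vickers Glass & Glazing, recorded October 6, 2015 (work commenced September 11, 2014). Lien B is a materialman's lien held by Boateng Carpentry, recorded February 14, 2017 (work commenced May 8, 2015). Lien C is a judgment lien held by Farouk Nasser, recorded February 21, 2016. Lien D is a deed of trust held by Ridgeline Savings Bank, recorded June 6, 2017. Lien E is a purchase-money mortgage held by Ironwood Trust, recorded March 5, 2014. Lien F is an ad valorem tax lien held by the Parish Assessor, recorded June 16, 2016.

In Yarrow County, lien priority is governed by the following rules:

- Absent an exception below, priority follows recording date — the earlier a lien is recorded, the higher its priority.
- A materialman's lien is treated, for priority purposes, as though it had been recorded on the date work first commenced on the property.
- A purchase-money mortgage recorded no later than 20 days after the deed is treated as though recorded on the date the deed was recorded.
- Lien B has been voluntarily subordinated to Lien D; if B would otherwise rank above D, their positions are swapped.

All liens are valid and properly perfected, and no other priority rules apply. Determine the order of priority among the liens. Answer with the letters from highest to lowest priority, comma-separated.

E, A, D, C, F, B

Effective dates after the stated exceptions: A is treated as recorded September 11, 2014, the work-commencement date; B relates back to May 8, 2015 (work commenced); E's effective date is the deed date, February 13, 2014.
Ordering by effective date: E (February 13, 2014), A (September 11, 2014), B (May 8, 2015), C (February 21, 2016), F (June 16, 2016), D (June 6, 2017).
Because B would otherwise rank above D, the subordination swaps them.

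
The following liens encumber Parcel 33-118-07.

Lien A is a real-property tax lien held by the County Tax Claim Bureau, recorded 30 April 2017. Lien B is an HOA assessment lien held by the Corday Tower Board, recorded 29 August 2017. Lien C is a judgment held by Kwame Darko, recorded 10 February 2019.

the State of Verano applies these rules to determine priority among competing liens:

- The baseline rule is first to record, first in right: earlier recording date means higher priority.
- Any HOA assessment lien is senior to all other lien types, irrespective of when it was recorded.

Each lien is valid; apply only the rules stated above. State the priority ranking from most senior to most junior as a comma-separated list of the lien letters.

B, A, C

As an HOA assessment lien, B is senior to every other lien.
Remaining liens by effective date: A (30 April 2017), C (10 February 2019).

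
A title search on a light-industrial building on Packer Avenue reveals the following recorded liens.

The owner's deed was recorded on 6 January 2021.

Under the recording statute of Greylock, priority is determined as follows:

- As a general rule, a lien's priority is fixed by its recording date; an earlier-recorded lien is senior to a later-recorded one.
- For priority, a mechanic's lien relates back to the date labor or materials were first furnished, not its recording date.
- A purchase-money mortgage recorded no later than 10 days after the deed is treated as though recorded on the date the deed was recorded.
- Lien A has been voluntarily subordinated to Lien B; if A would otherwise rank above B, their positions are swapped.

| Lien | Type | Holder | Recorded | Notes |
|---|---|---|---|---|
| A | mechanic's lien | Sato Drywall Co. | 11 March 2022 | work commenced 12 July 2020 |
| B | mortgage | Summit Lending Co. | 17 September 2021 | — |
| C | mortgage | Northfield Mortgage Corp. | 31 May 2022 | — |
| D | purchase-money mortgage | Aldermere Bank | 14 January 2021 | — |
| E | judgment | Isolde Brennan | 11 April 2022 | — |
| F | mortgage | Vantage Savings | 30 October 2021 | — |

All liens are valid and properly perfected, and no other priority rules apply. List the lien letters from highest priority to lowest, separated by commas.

B, D, A, F, E, C

Effective dates: A's effective date is 12 July 2020, when work began; D relates back to the deed date 6 January 2021.
By effective date, earliest first: A (12 July 2020), D (6 January 2021), B (17 September 2021), F (30 October 2021), E (11 April 2022), C (31 May 2022).
The subordination applies — A was senior to B — so A and B swap.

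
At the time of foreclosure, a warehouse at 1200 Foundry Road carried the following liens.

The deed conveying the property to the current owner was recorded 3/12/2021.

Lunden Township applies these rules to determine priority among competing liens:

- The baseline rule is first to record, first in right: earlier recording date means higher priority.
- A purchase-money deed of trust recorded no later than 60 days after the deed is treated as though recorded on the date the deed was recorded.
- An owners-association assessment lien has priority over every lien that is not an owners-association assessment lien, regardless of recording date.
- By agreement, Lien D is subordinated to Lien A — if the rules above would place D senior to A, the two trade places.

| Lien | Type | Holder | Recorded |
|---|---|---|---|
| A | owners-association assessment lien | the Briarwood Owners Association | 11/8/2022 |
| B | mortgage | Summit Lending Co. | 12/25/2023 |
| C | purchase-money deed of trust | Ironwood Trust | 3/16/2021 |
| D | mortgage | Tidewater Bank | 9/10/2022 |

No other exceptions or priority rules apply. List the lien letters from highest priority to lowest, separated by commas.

Effective dates: C was recorded within the 60-day window, so its effective date is the deed date 3/12/2021.
A is an owners-association assessment lien and takes priority over every other lien.
Remaining liens by effective date: C (3/12/2021), D (9/10/2022), B (12/25/2023).
D already ranks below A; the subordination has no effect.

A, C, D, B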